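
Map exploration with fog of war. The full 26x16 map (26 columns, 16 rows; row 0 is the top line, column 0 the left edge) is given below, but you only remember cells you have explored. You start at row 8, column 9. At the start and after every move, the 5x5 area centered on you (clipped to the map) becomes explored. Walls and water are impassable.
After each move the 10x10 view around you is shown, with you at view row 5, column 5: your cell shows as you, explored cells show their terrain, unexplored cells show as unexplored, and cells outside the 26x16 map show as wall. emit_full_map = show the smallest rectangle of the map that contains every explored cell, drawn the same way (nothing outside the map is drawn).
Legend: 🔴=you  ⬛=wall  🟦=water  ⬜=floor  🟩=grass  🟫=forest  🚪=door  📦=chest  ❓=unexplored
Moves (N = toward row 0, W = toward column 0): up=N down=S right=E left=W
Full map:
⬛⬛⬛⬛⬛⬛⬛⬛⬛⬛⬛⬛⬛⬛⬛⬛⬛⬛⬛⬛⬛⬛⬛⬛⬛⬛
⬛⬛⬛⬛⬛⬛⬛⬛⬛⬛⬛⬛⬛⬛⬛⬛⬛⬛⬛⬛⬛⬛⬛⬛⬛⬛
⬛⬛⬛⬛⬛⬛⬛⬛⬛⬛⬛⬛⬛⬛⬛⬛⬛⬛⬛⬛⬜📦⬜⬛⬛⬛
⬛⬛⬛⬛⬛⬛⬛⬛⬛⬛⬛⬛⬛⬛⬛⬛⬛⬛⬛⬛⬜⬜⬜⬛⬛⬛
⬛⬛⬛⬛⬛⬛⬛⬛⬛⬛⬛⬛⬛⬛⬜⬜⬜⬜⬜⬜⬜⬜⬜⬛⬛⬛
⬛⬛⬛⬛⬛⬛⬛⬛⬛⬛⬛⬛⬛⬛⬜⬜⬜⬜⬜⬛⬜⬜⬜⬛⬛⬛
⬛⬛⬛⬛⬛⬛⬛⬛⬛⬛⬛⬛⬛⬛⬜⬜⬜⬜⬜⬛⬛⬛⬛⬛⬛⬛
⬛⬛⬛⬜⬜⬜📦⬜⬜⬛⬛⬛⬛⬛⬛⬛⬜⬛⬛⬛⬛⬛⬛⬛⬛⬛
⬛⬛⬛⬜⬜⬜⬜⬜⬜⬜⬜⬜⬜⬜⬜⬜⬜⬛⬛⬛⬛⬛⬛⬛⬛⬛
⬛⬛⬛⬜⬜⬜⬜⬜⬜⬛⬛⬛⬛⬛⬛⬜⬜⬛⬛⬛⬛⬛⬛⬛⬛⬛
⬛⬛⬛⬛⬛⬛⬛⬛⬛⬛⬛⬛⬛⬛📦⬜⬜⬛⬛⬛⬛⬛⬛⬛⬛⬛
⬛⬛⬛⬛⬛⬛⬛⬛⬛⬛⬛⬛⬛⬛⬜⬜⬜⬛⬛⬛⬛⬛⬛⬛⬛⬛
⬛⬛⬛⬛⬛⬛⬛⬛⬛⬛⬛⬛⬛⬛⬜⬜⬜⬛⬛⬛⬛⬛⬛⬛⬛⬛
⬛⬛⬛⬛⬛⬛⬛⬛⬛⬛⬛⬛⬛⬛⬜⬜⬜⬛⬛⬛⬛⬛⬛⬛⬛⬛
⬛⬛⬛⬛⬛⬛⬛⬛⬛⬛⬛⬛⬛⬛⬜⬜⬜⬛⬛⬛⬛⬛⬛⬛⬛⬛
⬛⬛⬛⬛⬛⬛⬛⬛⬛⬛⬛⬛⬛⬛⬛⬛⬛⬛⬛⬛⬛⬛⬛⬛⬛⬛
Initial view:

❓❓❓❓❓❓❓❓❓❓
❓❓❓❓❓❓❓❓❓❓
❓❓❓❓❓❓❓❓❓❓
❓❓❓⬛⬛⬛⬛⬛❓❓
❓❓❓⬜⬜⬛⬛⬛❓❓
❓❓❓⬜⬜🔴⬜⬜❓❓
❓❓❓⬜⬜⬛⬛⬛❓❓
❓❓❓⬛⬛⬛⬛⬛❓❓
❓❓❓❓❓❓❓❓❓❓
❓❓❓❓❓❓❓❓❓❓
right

❓❓❓❓❓❓❓❓❓❓
❓❓❓❓❓❓❓❓❓❓
❓❓❓❓❓❓❓❓❓❓
❓❓⬛⬛⬛⬛⬛⬛❓❓
❓❓⬜⬜⬛⬛⬛⬛❓❓
❓❓⬜⬜⬜🔴⬜⬜❓❓
❓❓⬜⬜⬛⬛⬛⬛❓❓
❓❓⬛⬛⬛⬛⬛⬛❓❓
❓❓❓❓❓❓❓❓❓❓
❓❓❓❓❓❓❓❓❓❓

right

❓❓❓❓❓❓❓❓❓❓
❓❓❓❓❓❓❓❓❓❓
❓❓❓❓❓❓❓❓❓❓
❓⬛⬛⬛⬛⬛⬛⬛❓❓
❓⬜⬜⬛⬛⬛⬛⬛❓❓
❓⬜⬜⬜⬜🔴⬜⬜❓❓
❓⬜⬜⬛⬛⬛⬛⬛❓❓
❓⬛⬛⬛⬛⬛⬛⬛❓❓
❓❓❓❓❓❓❓❓❓❓
❓❓❓❓❓❓❓❓❓❓

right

❓❓❓❓❓❓❓❓❓❓
❓❓❓❓❓❓❓❓❓❓
❓❓❓❓❓❓❓❓❓❓
⬛⬛⬛⬛⬛⬛⬛⬜❓❓
⬜⬜⬛⬛⬛⬛⬛⬛❓❓
⬜⬜⬜⬜⬜🔴⬜⬜❓❓
⬜⬜⬛⬛⬛⬛⬛⬛❓❓
⬛⬛⬛⬛⬛⬛⬛📦❓❓
❓❓❓❓❓❓❓❓❓❓
❓❓❓❓❓❓❓❓❓❓

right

❓❓❓❓❓❓❓❓❓❓
❓❓❓❓❓❓❓❓❓❓
❓❓❓❓❓❓❓❓❓❓
⬛⬛⬛⬛⬛⬛⬜⬜❓❓
⬜⬛⬛⬛⬛⬛⬛⬛❓❓
⬜⬜⬜⬜⬜🔴⬜⬜❓❓
⬜⬛⬛⬛⬛⬛⬛⬜❓❓
⬛⬛⬛⬛⬛⬛📦⬜❓❓
❓❓❓❓❓❓❓❓❓❓
❓❓❓❓❓❓❓❓❓❓

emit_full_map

⬛⬛⬛⬛⬛⬛⬛⬜⬜
⬜⬜⬛⬛⬛⬛⬛⬛⬛
⬜⬜⬜⬜⬜⬜🔴⬜⬜
⬜⬜⬛⬛⬛⬛⬛⬛⬜
⬛⬛⬛⬛⬛⬛⬛📦⬜

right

❓❓❓❓❓❓❓❓❓❓
❓❓❓❓❓❓❓❓❓❓
❓❓❓❓❓❓❓❓❓❓
⬛⬛⬛⬛⬛⬜⬜⬜❓❓
⬛⬛⬛⬛⬛⬛⬛⬜❓❓
⬜⬜⬜⬜⬜🔴⬜⬜❓❓
⬛⬛⬛⬛⬛⬛⬜⬜❓❓
⬛⬛⬛⬛⬛📦⬜⬜❓❓
❓❓❓❓❓❓❓❓❓❓
❓❓❓❓❓❓❓❓❓❓

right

❓❓❓❓❓❓❓❓❓❓
❓❓❓❓❓❓❓❓❓❓
❓❓❓❓❓❓❓❓❓❓
⬛⬛⬛⬛⬜⬜⬜⬜❓❓
⬛⬛⬛⬛⬛⬛⬜⬛❓❓
⬜⬜⬜⬜⬜🔴⬜⬛❓❓
⬛⬛⬛⬛⬛⬜⬜⬛❓❓
⬛⬛⬛⬛📦⬜⬜⬛❓❓
❓❓❓❓❓❓❓❓❓❓
❓❓❓❓❓❓❓❓❓❓

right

❓❓❓❓❓❓❓❓❓❓
❓❓❓❓❓❓❓❓❓❓
❓❓❓❓❓❓❓❓❓❓
⬛⬛⬛⬜⬜⬜⬜⬜❓❓
⬛⬛⬛⬛⬛⬜⬛⬛❓❓
⬜⬜⬜⬜⬜🔴⬛⬛❓❓
⬛⬛⬛⬛⬜⬜⬛⬛❓❓
⬛⬛⬛📦⬜⬜⬛⬛❓❓
❓❓❓❓❓❓❓❓❓❓
❓❓❓❓❓❓❓❓❓❓

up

❓❓❓❓❓❓❓❓❓❓
❓❓❓❓❓❓❓❓❓❓
❓❓❓❓❓❓❓❓❓❓
❓❓❓⬜⬜⬜⬜⬜❓❓
⬛⬛⬛⬜⬜⬜⬜⬜❓❓
⬛⬛⬛⬛⬛🔴⬛⬛❓❓
⬜⬜⬜⬜⬜⬜⬛⬛❓❓
⬛⬛⬛⬛⬜⬜⬛⬛❓❓
⬛⬛⬛📦⬜⬜⬛⬛❓❓
❓❓❓❓❓❓❓❓❓❓

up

❓❓❓❓❓❓❓❓❓❓
❓❓❓❓❓❓❓❓❓❓
❓❓❓❓❓❓❓❓❓❓
❓❓❓⬜⬜⬜⬜⬜❓❓
❓❓❓⬜⬜⬜⬜⬜❓❓
⬛⬛⬛⬜⬜🔴⬜⬜❓❓
⬛⬛⬛⬛⬛⬜⬛⬛❓❓
⬜⬜⬜⬜⬜⬜⬛⬛❓❓
⬛⬛⬛⬛⬜⬜⬛⬛❓❓
⬛⬛⬛📦⬜⬜⬛⬛❓❓

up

❓❓❓❓❓❓❓❓❓❓
❓❓❓❓❓❓❓❓❓❓
❓❓❓❓❓❓❓❓❓❓
❓❓❓⬛⬛⬛⬛⬛❓❓
❓❓❓⬜⬜⬜⬜⬜❓❓
❓❓❓⬜⬜🔴⬜⬜❓❓
⬛⬛⬛⬜⬜⬜⬜⬜❓❓
⬛⬛⬛⬛⬛⬜⬛⬛❓❓
⬜⬜⬜⬜⬜⬜⬛⬛❓❓
⬛⬛⬛⬛⬜⬜⬛⬛❓❓

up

⬛⬛⬛⬛⬛⬛⬛⬛⬛⬛
❓❓❓❓❓❓❓❓❓❓
❓❓❓❓❓❓❓❓❓❓
❓❓❓⬛⬛⬛⬛⬛❓❓
❓❓❓⬛⬛⬛⬛⬛❓❓
❓❓❓⬜⬜🔴⬜⬜❓❓
❓❓❓⬜⬜⬜⬜⬜❓❓
⬛⬛⬛⬜⬜⬜⬜⬜❓❓
⬛⬛⬛⬛⬛⬜⬛⬛❓❓
⬜⬜⬜⬜⬜⬜⬛⬛❓❓

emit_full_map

❓❓❓❓❓❓❓⬛⬛⬛⬛⬛
❓❓❓❓❓❓❓⬛⬛⬛⬛⬛
❓❓❓❓❓❓❓⬜⬜🔴⬜⬜
❓❓❓❓❓❓❓⬜⬜⬜⬜⬜
⬛⬛⬛⬛⬛⬛⬛⬜⬜⬜⬜⬜
⬜⬜⬛⬛⬛⬛⬛⬛⬛⬜⬛⬛
⬜⬜⬜⬜⬜⬜⬜⬜⬜⬜⬛⬛
⬜⬜⬛⬛⬛⬛⬛⬛⬜⬜⬛⬛
⬛⬛⬛⬛⬛⬛⬛📦⬜⬜⬛⬛

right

⬛⬛⬛⬛⬛⬛⬛⬛⬛⬛
❓❓❓❓❓❓❓❓❓❓
❓❓❓❓❓❓❓❓❓❓
❓❓⬛⬛⬛⬛⬛⬛❓❓
❓❓⬛⬛⬛⬛⬛⬛❓❓
❓❓⬜⬜⬜🔴⬜⬜❓❓
❓❓⬜⬜⬜⬜⬜⬛❓❓
⬛⬛⬜⬜⬜⬜⬜⬛❓❓
⬛⬛⬛⬛⬜⬛⬛❓❓❓
⬜⬜⬜⬜⬜⬛⬛❓❓❓

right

⬛⬛⬛⬛⬛⬛⬛⬛⬛⬛
❓❓❓❓❓❓❓❓❓❓
❓❓❓❓❓❓❓❓❓❓
❓⬛⬛⬛⬛⬛⬛⬜❓❓
❓⬛⬛⬛⬛⬛⬛⬜❓❓
❓⬜⬜⬜⬜🔴⬜⬜❓❓
❓⬜⬜⬜⬜⬜⬛⬜❓❓
⬛⬜⬜⬜⬜⬜⬛⬛❓❓
⬛⬛⬛⬜⬛⬛❓❓❓❓
⬜⬜⬜⬜⬛⬛❓❓❓❓

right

⬛⬛⬛⬛⬛⬛⬛⬛⬛⬛
❓❓❓❓❓❓❓❓❓❓
❓❓❓❓❓❓❓❓❓❓
⬛⬛⬛⬛⬛⬛⬜📦❓❓
⬛⬛⬛⬛⬛⬛⬜⬜❓❓
⬜⬜⬜⬜⬜🔴⬜⬜❓❓
⬜⬜⬜⬜⬜⬛⬜⬜❓❓
⬜⬜⬜⬜⬜⬛⬛⬛❓❓
⬛⬛⬜⬛⬛❓❓❓❓❓
⬜⬜⬜⬛⬛❓❓❓❓❓

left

⬛⬛⬛⬛⬛⬛⬛⬛⬛⬛
❓❓❓❓❓❓❓❓❓❓
❓❓❓❓❓❓❓❓❓❓
❓⬛⬛⬛⬛⬛⬛⬜📦❓
❓⬛⬛⬛⬛⬛⬛⬜⬜❓
❓⬜⬜⬜⬜🔴⬜⬜⬜❓
❓⬜⬜⬜⬜⬜⬛⬜⬜❓
⬛⬜⬜⬜⬜⬜⬛⬛⬛❓
⬛⬛⬛⬜⬛⬛❓❓❓❓
⬜⬜⬜⬜⬛⬛❓❓❓❓

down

❓❓❓❓❓❓❓❓❓❓
❓❓❓❓❓❓❓❓❓❓
❓⬛⬛⬛⬛⬛⬛⬜📦❓
❓⬛⬛⬛⬛⬛⬛⬜⬜❓
❓⬜⬜⬜⬜⬜⬜⬜⬜❓
❓⬜⬜⬜⬜🔴⬛⬜⬜❓
⬛⬜⬜⬜⬜⬜⬛⬛⬛❓
⬛⬛⬛⬜⬛⬛⬛⬛❓❓
⬜⬜⬜⬜⬛⬛❓❓❓❓
⬛⬛⬜⬜⬛⬛❓❓❓❓

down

❓❓❓❓❓❓❓❓❓❓
❓⬛⬛⬛⬛⬛⬛⬜📦❓
❓⬛⬛⬛⬛⬛⬛⬜⬜❓
❓⬜⬜⬜⬜⬜⬜⬜⬜❓
❓⬜⬜⬜⬜⬜⬛⬜⬜❓
⬛⬜⬜⬜⬜🔴⬛⬛⬛❓
⬛⬛⬛⬜⬛⬛⬛⬛❓❓
⬜⬜⬜⬜⬛⬛⬛⬛❓❓
⬛⬛⬜⬜⬛⬛❓❓❓❓
⬛📦⬜⬜⬛⬛❓❓❓❓

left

❓❓❓❓❓❓❓❓❓❓
❓❓⬛⬛⬛⬛⬛⬛⬜📦
❓❓⬛⬛⬛⬛⬛⬛⬜⬜
❓❓⬜⬜⬜⬜⬜⬜⬜⬜
❓❓⬜⬜⬜⬜⬜⬛⬜⬜
⬛⬛⬜⬜⬜🔴⬜⬛⬛⬛
⬛⬛⬛⬛⬜⬛⬛⬛⬛❓
⬜⬜⬜⬜⬜⬛⬛⬛⬛❓
⬛⬛⬛⬜⬜⬛⬛❓❓❓
⬛⬛📦⬜⬜⬛⬛❓❓❓

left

❓❓❓❓❓❓❓❓❓❓
❓❓❓⬛⬛⬛⬛⬛⬛⬜
❓❓❓⬛⬛⬛⬛⬛⬛⬜
❓❓❓⬜⬜⬜⬜⬜⬜⬜
❓❓❓⬜⬜⬜⬜⬜⬛⬜
⬛⬛⬛⬜⬜🔴⬜⬜⬛⬛
⬛⬛⬛⬛⬛⬜⬛⬛⬛⬛
⬜⬜⬜⬜⬜⬜⬛⬛⬛⬛
⬛⬛⬛⬛⬜⬜⬛⬛❓❓
⬛⬛⬛📦⬜⬜⬛⬛❓❓

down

❓❓❓⬛⬛⬛⬛⬛⬛⬜
❓❓❓⬛⬛⬛⬛⬛⬛⬜
❓❓❓⬜⬜⬜⬜⬜⬜⬜
❓❓❓⬜⬜⬜⬜⬜⬛⬜
⬛⬛⬛⬜⬜⬜⬜⬜⬛⬛
⬛⬛⬛⬛⬛🔴⬛⬛⬛⬛
⬜⬜⬜⬜⬜⬜⬛⬛⬛⬛
⬛⬛⬛⬛⬜⬜⬛⬛❓❓
⬛⬛⬛📦⬜⬜⬛⬛❓❓
❓❓❓❓❓❓❓❓❓❓

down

❓❓❓⬛⬛⬛⬛⬛⬛⬜
❓❓❓⬜⬜⬜⬜⬜⬜⬜
❓❓❓⬜⬜⬜⬜⬜⬛⬜
⬛⬛⬛⬜⬜⬜⬜⬜⬛⬛
⬛⬛⬛⬛⬛⬜⬛⬛⬛⬛
⬜⬜⬜⬜⬜🔴⬛⬛⬛⬛
⬛⬛⬛⬛⬜⬜⬛⬛❓❓
⬛⬛⬛📦⬜⬜⬛⬛❓❓
❓❓❓❓❓❓❓❓❓❓
❓❓❓❓❓❓❓❓❓❓

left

❓❓❓❓⬛⬛⬛⬛⬛⬛
❓❓❓❓⬜⬜⬜⬜⬜⬜
❓❓❓❓⬜⬜⬜⬜⬜⬛
⬛⬛⬛⬛⬜⬜⬜⬜⬜⬛
⬛⬛⬛⬛⬛⬛⬜⬛⬛⬛
⬜⬜⬜⬜⬜🔴⬜⬛⬛⬛
⬛⬛⬛⬛⬛⬜⬜⬛⬛❓
⬛⬛⬛⬛📦⬜⬜⬛⬛❓
❓❓❓❓❓❓❓❓❓❓
❓❓❓❓❓❓❓❓❓❓

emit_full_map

❓❓❓❓❓❓❓⬛⬛⬛⬛⬛⬛⬜📦
❓❓❓❓❓❓❓⬛⬛⬛⬛⬛⬛⬜⬜
❓❓❓❓❓❓❓⬜⬜⬜⬜⬜⬜⬜⬜
❓❓❓❓❓❓❓⬜⬜⬜⬜⬜⬛⬜⬜
⬛⬛⬛⬛⬛⬛⬛⬜⬜⬜⬜⬜⬛⬛⬛
⬜⬜⬛⬛⬛⬛⬛⬛⬛⬜⬛⬛⬛⬛❓
⬜⬜⬜⬜⬜⬜⬜⬜🔴⬜⬛⬛⬛⬛❓
⬜⬜⬛⬛⬛⬛⬛⬛⬜⬜⬛⬛❓❓❓
⬛⬛⬛⬛⬛⬛⬛📦⬜⬜⬛⬛❓❓❓

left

❓❓❓❓❓⬛⬛⬛⬛⬛
❓❓❓❓❓⬜⬜⬜⬜⬜
❓❓❓❓❓⬜⬜⬜⬜⬜
⬛⬛⬛⬛⬛⬜⬜⬜⬜⬜
⬛⬛⬛⬛⬛⬛⬛⬜⬛⬛
⬜⬜⬜⬜⬜🔴⬜⬜⬛⬛
⬛⬛⬛⬛⬛⬛⬜⬜⬛⬛
⬛⬛⬛⬛⬛📦⬜⬜⬛⬛
❓❓❓❓❓❓❓❓❓❓
❓❓❓❓❓❓❓❓❓❓

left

❓❓❓❓❓❓⬛⬛⬛⬛
❓❓❓❓❓❓⬜⬜⬜⬜
❓❓❓❓❓❓⬜⬜⬜⬜
⬛⬛⬛⬛⬛⬛⬜⬜⬜⬜
⬜⬛⬛⬛⬛⬛⬛⬛⬜⬛
⬜⬜⬜⬜⬜🔴⬜⬜⬜⬛
⬜⬛⬛⬛⬛⬛⬛⬜⬜⬛
⬛⬛⬛⬛⬛⬛📦⬜⬜⬛
❓❓❓❓❓❓❓❓❓❓
❓❓❓❓❓❓❓❓❓❓

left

❓❓❓❓❓❓❓⬛⬛⬛
❓❓❓❓❓❓❓⬜⬜⬜
❓❓❓❓❓❓❓⬜⬜⬜
⬛⬛⬛⬛⬛⬛⬛⬜⬜⬜
⬜⬜⬛⬛⬛⬛⬛⬛⬛⬜
⬜⬜⬜⬜⬜🔴⬜⬜⬜⬜
⬜⬜⬛⬛⬛⬛⬛⬛⬜⬜
⬛⬛⬛⬛⬛⬛⬛📦⬜⬜
❓❓❓❓❓❓❓❓❓❓
❓❓❓❓❓❓❓❓❓❓

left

❓❓❓❓❓❓❓❓⬛⬛
❓❓❓❓❓❓❓❓⬜⬜
❓❓❓❓❓❓❓❓⬜⬜
❓⬛⬛⬛⬛⬛⬛⬛⬜⬜
❓⬜⬜⬛⬛⬛⬛⬛⬛⬛
❓⬜⬜⬜⬜🔴⬜⬜⬜⬜
❓⬜⬜⬛⬛⬛⬛⬛⬛⬜
❓⬛⬛⬛⬛⬛⬛⬛📦⬜
❓❓❓❓❓❓❓❓❓❓
❓❓❓❓❓❓❓❓❓❓

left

❓❓❓❓❓❓❓❓❓⬛
❓❓❓❓❓❓❓❓❓⬜
❓❓❓❓❓❓❓❓❓⬜
❓❓⬛⬛⬛⬛⬛⬛⬛⬜
❓❓⬜⬜⬛⬛⬛⬛⬛⬛
❓❓⬜⬜⬜🔴⬜⬜⬜⬜
❓❓⬜⬜⬛⬛⬛⬛⬛⬛
❓❓⬛⬛⬛⬛⬛⬛⬛📦
❓❓❓❓❓❓❓❓❓❓
❓❓❓❓❓❓❓❓❓❓

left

❓❓❓❓❓❓❓❓❓❓
❓❓❓❓❓❓❓❓❓❓
❓❓❓❓❓❓❓❓❓❓
❓❓❓⬛⬛⬛⬛⬛⬛⬛
❓❓❓⬜⬜⬛⬛⬛⬛⬛
❓❓❓⬜⬜🔴⬜⬜⬜⬜
❓❓❓⬜⬜⬛⬛⬛⬛⬛
❓❓❓⬛⬛⬛⬛⬛⬛⬛
❓❓❓❓❓❓❓❓❓❓
❓❓❓❓❓❓❓❓❓❓

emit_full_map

❓❓❓❓❓❓❓⬛⬛⬛⬛⬛⬛⬜📦
❓❓❓❓❓❓❓⬛⬛⬛⬛⬛⬛⬜⬜
❓❓❓❓❓❓❓⬜⬜⬜⬜⬜⬜⬜⬜
❓❓❓❓❓❓❓⬜⬜⬜⬜⬜⬛⬜⬜
⬛⬛⬛⬛⬛⬛⬛⬜⬜⬜⬜⬜⬛⬛⬛
⬜⬜⬛⬛⬛⬛⬛⬛⬛⬜⬛⬛⬛⬛❓
⬜⬜🔴⬜⬜⬜⬜⬜⬜⬜⬛⬛⬛⬛❓
⬜⬜⬛⬛⬛⬛⬛⬛⬜⬜⬛⬛❓❓❓
⬛⬛⬛⬛⬛⬛⬛📦⬜⬜⬛⬛❓❓❓


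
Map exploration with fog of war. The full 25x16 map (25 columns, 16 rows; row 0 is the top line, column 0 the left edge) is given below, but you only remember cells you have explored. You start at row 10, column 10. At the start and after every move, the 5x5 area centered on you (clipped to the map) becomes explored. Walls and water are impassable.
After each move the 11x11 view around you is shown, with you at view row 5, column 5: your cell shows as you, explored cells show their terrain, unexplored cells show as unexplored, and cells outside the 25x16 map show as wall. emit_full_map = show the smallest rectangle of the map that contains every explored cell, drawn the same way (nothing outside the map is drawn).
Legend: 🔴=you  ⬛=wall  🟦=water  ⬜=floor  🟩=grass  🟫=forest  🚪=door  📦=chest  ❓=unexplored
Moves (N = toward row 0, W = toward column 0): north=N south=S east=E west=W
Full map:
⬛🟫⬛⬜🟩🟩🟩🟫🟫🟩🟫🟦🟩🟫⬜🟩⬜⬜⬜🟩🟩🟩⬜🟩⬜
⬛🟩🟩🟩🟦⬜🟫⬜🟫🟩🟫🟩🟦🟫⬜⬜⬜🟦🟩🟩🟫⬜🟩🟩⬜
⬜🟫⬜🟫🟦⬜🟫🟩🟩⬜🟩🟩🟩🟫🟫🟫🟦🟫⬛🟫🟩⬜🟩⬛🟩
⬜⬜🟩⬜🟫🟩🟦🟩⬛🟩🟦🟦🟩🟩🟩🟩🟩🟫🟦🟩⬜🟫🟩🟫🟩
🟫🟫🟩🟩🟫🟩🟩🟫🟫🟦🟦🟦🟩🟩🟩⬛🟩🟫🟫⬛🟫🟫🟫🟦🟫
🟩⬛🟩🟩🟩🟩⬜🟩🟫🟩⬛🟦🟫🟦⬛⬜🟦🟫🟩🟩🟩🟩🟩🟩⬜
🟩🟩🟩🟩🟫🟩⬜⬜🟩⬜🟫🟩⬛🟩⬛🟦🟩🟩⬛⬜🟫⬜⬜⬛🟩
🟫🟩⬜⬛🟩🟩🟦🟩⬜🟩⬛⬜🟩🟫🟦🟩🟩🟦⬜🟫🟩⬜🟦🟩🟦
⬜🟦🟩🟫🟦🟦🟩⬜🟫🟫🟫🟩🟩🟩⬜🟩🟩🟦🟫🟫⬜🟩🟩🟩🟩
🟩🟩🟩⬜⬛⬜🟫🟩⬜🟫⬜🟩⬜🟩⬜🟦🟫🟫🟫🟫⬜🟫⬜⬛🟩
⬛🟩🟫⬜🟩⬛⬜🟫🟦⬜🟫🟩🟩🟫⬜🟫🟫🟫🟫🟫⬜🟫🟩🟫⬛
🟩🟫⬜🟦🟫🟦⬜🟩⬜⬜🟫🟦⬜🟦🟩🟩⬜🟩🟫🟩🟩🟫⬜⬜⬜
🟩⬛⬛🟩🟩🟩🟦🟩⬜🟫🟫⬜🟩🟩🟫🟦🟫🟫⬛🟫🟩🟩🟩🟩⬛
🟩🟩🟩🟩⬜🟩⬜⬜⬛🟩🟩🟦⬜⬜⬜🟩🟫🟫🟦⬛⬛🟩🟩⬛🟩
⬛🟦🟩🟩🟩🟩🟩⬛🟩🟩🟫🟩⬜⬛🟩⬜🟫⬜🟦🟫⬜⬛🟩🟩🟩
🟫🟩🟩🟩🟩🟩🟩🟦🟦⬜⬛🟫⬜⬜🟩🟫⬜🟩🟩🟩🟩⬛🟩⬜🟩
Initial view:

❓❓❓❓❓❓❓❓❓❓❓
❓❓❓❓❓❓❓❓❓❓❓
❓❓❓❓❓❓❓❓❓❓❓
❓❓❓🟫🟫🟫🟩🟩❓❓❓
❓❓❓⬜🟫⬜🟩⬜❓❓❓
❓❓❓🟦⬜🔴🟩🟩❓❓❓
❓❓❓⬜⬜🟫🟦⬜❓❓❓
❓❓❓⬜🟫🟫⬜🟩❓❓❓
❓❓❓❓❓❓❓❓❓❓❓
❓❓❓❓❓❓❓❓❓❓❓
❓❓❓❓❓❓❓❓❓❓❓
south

❓❓❓❓❓❓❓❓❓❓❓
❓❓❓❓❓❓❓❓❓❓❓
❓❓❓🟫🟫🟫🟩🟩❓❓❓
❓❓❓⬜🟫⬜🟩⬜❓❓❓
❓❓❓🟦⬜🟫🟩🟩❓❓❓
❓❓❓⬜⬜🔴🟦⬜❓❓❓
❓❓❓⬜🟫🟫⬜🟩❓❓❓
❓❓❓⬛🟩🟩🟦⬜❓❓❓
❓❓❓❓❓❓❓❓❓❓❓
❓❓❓❓❓❓❓❓❓❓❓
⬛⬛⬛⬛⬛⬛⬛⬛⬛⬛⬛

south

❓❓❓❓❓❓❓❓❓❓❓
❓❓❓🟫🟫🟫🟩🟩❓❓❓
❓❓❓⬜🟫⬜🟩⬜❓❓❓
❓❓❓🟦⬜🟫🟩🟩❓❓❓
❓❓❓⬜⬜🟫🟦⬜❓❓❓
❓❓❓⬜🟫🔴⬜🟩❓❓❓
❓❓❓⬛🟩🟩🟦⬜❓❓❓
❓❓❓🟩🟩🟫🟩⬜❓❓❓
❓❓❓❓❓❓❓❓❓❓❓
⬛⬛⬛⬛⬛⬛⬛⬛⬛⬛⬛
⬛⬛⬛⬛⬛⬛⬛⬛⬛⬛⬛

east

❓❓❓❓❓❓❓❓❓❓❓
❓❓🟫🟫🟫🟩🟩❓❓❓❓
❓❓⬜🟫⬜🟩⬜❓❓❓❓
❓❓🟦⬜🟫🟩🟩🟫❓❓❓
❓❓⬜⬜🟫🟦⬜🟦❓❓❓
❓❓⬜🟫🟫🔴🟩🟩❓❓❓
❓❓⬛🟩🟩🟦⬜⬜❓❓❓
❓❓🟩🟩🟫🟩⬜⬛❓❓❓
❓❓❓❓❓❓❓❓❓❓❓
⬛⬛⬛⬛⬛⬛⬛⬛⬛⬛⬛
⬛⬛⬛⬛⬛⬛⬛⬛⬛⬛⬛

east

❓❓❓❓❓❓❓❓❓❓❓
❓🟫🟫🟫🟩🟩❓❓❓❓❓
❓⬜🟫⬜🟩⬜❓❓❓❓❓
❓🟦⬜🟫🟩🟩🟫⬜❓❓❓
❓⬜⬜🟫🟦⬜🟦🟩❓❓❓
❓⬜🟫🟫⬜🔴🟩🟫❓❓❓
❓⬛🟩🟩🟦⬜⬜⬜❓❓❓
❓🟩🟩🟫🟩⬜⬛🟩❓❓❓
❓❓❓❓❓❓❓❓❓❓❓
⬛⬛⬛⬛⬛⬛⬛⬛⬛⬛⬛
⬛⬛⬛⬛⬛⬛⬛⬛⬛⬛⬛

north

❓❓❓❓❓❓❓❓❓❓❓
❓❓❓❓❓❓❓❓❓❓❓
❓🟫🟫🟫🟩🟩❓❓❓❓❓
❓⬜🟫⬜🟩⬜🟩⬜❓❓❓
❓🟦⬜🟫🟩🟩🟫⬜❓❓❓
❓⬜⬜🟫🟦🔴🟦🟩❓❓❓
❓⬜🟫🟫⬜🟩🟩🟫❓❓❓
❓⬛🟩🟩🟦⬜⬜⬜❓❓❓
❓🟩🟩🟫🟩⬜⬛🟩❓❓❓
❓❓❓❓❓❓❓❓❓❓❓
⬛⬛⬛⬛⬛⬛⬛⬛⬛⬛⬛

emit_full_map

🟫🟫🟫🟩🟩❓❓
⬜🟫⬜🟩⬜🟩⬜
🟦⬜🟫🟩🟩🟫⬜
⬜⬜🟫🟦🔴🟦🟩
⬜🟫🟫⬜🟩🟩🟫
⬛🟩🟩🟦⬜⬜⬜
🟩🟩🟫🟩⬜⬛🟩

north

❓❓❓❓❓❓❓❓❓❓❓
❓❓❓❓❓❓❓❓❓❓❓
❓❓❓❓❓❓❓❓❓❓❓
❓🟫🟫🟫🟩🟩🟩⬜❓❓❓
❓⬜🟫⬜🟩⬜🟩⬜❓❓❓
❓🟦⬜🟫🟩🔴🟫⬜❓❓❓
❓⬜⬜🟫🟦⬜🟦🟩❓❓❓
❓⬜🟫🟫⬜🟩🟩🟫❓❓❓
❓⬛🟩🟩🟦⬜⬜⬜❓❓❓
❓🟩🟩🟫🟩⬜⬛🟩❓❓❓
❓❓❓❓❓❓❓❓❓❓❓

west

❓❓❓❓❓❓❓❓❓❓❓
❓❓❓❓❓❓❓❓❓❓❓
❓❓❓❓❓❓❓❓❓❓❓
❓❓🟫🟫🟫🟩🟩🟩⬜❓❓
❓❓⬜🟫⬜🟩⬜🟩⬜❓❓
❓❓🟦⬜🟫🔴🟩🟫⬜❓❓
❓❓⬜⬜🟫🟦⬜🟦🟩❓❓
❓❓⬜🟫🟫⬜🟩🟩🟫❓❓
❓❓⬛🟩🟩🟦⬜⬜⬜❓❓
❓❓🟩🟩🟫🟩⬜⬛🟩❓❓
❓❓❓❓❓❓❓❓❓❓❓

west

❓❓❓❓❓❓❓❓❓❓❓
❓❓❓❓❓❓❓❓❓❓❓
❓❓❓❓❓❓❓❓❓❓❓
❓❓❓🟫🟫🟫🟩🟩🟩⬜❓
❓❓❓⬜🟫⬜🟩⬜🟩⬜❓
❓❓❓🟦⬜🔴🟩🟩🟫⬜❓
❓❓❓⬜⬜🟫🟦⬜🟦🟩❓
❓❓❓⬜🟫🟫⬜🟩🟩🟫❓
❓❓❓⬛🟩🟩🟦⬜⬜⬜❓
❓❓❓🟩🟩🟫🟩⬜⬛🟩❓
❓❓❓❓❓❓❓❓❓❓❓

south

❓❓❓❓❓❓❓❓❓❓❓
❓❓❓❓❓❓❓❓❓❓❓
❓❓❓🟫🟫🟫🟩🟩🟩⬜❓
❓❓❓⬜🟫⬜🟩⬜🟩⬜❓
❓❓❓🟦⬜🟫🟩🟩🟫⬜❓
❓❓❓⬜⬜🔴🟦⬜🟦🟩❓
❓❓❓⬜🟫🟫⬜🟩🟩🟫❓
❓❓❓⬛🟩🟩🟦⬜⬜⬜❓
❓❓❓🟩🟩🟫🟩⬜⬛🟩❓
❓❓❓❓❓❓❓❓❓❓❓
⬛⬛⬛⬛⬛⬛⬛⬛⬛⬛⬛

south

❓❓❓❓❓❓❓❓❓❓❓
❓❓❓🟫🟫🟫🟩🟩🟩⬜❓
❓❓❓⬜🟫⬜🟩⬜🟩⬜❓
❓❓❓🟦⬜🟫🟩🟩🟫⬜❓
❓❓❓⬜⬜🟫🟦⬜🟦🟩❓
❓❓❓⬜🟫🔴⬜🟩🟩🟫❓
❓❓❓⬛🟩🟩🟦⬜⬜⬜❓
❓❓❓🟩🟩🟫🟩⬜⬛🟩❓
❓❓❓❓❓❓❓❓❓❓❓
⬛⬛⬛⬛⬛⬛⬛⬛⬛⬛⬛
⬛⬛⬛⬛⬛⬛⬛⬛⬛⬛⬛

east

❓❓❓❓❓❓❓❓❓❓❓
❓❓🟫🟫🟫🟩🟩🟩⬜❓❓
❓❓⬜🟫⬜🟩⬜🟩⬜❓❓
❓❓🟦⬜🟫🟩🟩🟫⬜❓❓
❓❓⬜⬜🟫🟦⬜🟦🟩❓❓
❓❓⬜🟫🟫🔴🟩🟩🟫❓❓
❓❓⬛🟩🟩🟦⬜⬜⬜❓❓
❓❓🟩🟩🟫🟩⬜⬛🟩❓❓
❓❓❓❓❓❓❓❓❓❓❓
⬛⬛⬛⬛⬛⬛⬛⬛⬛⬛⬛
⬛⬛⬛⬛⬛⬛⬛⬛⬛⬛⬛

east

❓❓❓❓❓❓❓❓❓❓❓
❓🟫🟫🟫🟩🟩🟩⬜❓❓❓
❓⬜🟫⬜🟩⬜🟩⬜❓❓❓
❓🟦⬜🟫🟩🟩🟫⬜❓❓❓
❓⬜⬜🟫🟦⬜🟦🟩❓❓❓
❓⬜🟫🟫⬜🔴🟩🟫❓❓❓
❓⬛🟩🟩🟦⬜⬜⬜❓❓❓
❓🟩🟩🟫🟩⬜⬛🟩❓❓❓
❓❓❓❓❓❓❓❓❓❓❓
⬛⬛⬛⬛⬛⬛⬛⬛⬛⬛⬛
⬛⬛⬛⬛⬛⬛⬛⬛⬛⬛⬛

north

❓❓❓❓❓❓❓❓❓❓❓
❓❓❓❓❓❓❓❓❓❓❓
❓🟫🟫🟫🟩🟩🟩⬜❓❓❓
❓⬜🟫⬜🟩⬜🟩⬜❓❓❓
❓🟦⬜🟫🟩🟩🟫⬜❓❓❓
❓⬜⬜🟫🟦🔴🟦🟩❓❓❓
❓⬜🟫🟫⬜🟩🟩🟫❓❓❓
❓⬛🟩🟩🟦⬜⬜⬜❓❓❓
❓🟩🟩🟫🟩⬜⬛🟩❓❓❓
❓❓❓❓❓❓❓❓❓❓❓
⬛⬛⬛⬛⬛⬛⬛⬛⬛⬛⬛

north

❓❓❓❓❓❓❓❓❓❓❓
❓❓❓❓❓❓❓❓❓❓❓
❓❓❓❓❓❓❓❓❓❓❓
❓🟫🟫🟫🟩🟩🟩⬜❓❓❓
❓⬜🟫⬜🟩⬜🟩⬜❓❓❓
❓🟦⬜🟫🟩🔴🟫⬜❓❓❓
❓⬜⬜🟫🟦⬜🟦🟩❓❓❓
❓⬜🟫🟫⬜🟩🟩🟫❓❓❓
❓⬛🟩🟩🟦⬜⬜⬜❓❓❓
❓🟩🟩🟫🟩⬜⬛🟩❓❓❓
❓❓❓❓❓❓❓❓❓❓❓

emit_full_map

🟫🟫🟫🟩🟩🟩⬜
⬜🟫⬜🟩⬜🟩⬜
🟦⬜🟫🟩🔴🟫⬜
⬜⬜🟫🟦⬜🟦🟩
⬜🟫🟫⬜🟩🟩🟫
⬛🟩🟩🟦⬜⬜⬜
🟩🟩🟫🟩⬜⬛🟩

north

❓❓❓❓❓❓❓❓❓❓❓
❓❓❓❓❓❓❓❓❓❓❓
❓❓❓❓❓❓❓❓❓❓❓
❓❓❓⬛⬜🟩🟫🟦❓❓❓
❓🟫🟫🟫🟩🟩🟩⬜❓❓❓
❓⬜🟫⬜🟩🔴🟩⬜❓❓❓
❓🟦⬜🟫🟩🟩🟫⬜❓❓❓
❓⬜⬜🟫🟦⬜🟦🟩❓❓❓
❓⬜🟫🟫⬜🟩🟩🟫❓❓❓
❓⬛🟩🟩🟦⬜⬜⬜❓❓❓
❓🟩🟩🟫🟩⬜⬛🟩❓❓❓

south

❓❓❓❓❓❓❓❓❓❓❓
❓❓❓❓❓❓❓❓❓❓❓
❓❓❓⬛⬜🟩🟫🟦❓❓❓
❓🟫🟫🟫🟩🟩🟩⬜❓❓❓
❓⬜🟫⬜🟩⬜🟩⬜❓❓❓
❓🟦⬜🟫🟩🔴🟫⬜❓❓❓
❓⬜⬜🟫🟦⬜🟦🟩❓❓❓
❓⬜🟫🟫⬜🟩🟩🟫❓❓❓
❓⬛🟩🟩🟦⬜⬜⬜❓❓❓
❓🟩🟩🟫🟩⬜⬛🟩❓❓❓
❓❓❓❓❓❓❓❓❓❓❓

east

❓❓❓❓❓❓❓❓❓❓❓
❓❓❓❓❓❓❓❓❓❓❓
❓❓⬛⬜🟩🟫🟦❓❓❓❓
🟫🟫🟫🟩🟩🟩⬜🟩❓❓❓
⬜🟫⬜🟩⬜🟩⬜🟦❓❓❓
🟦⬜🟫🟩🟩🔴⬜🟫❓❓❓
⬜⬜🟫🟦⬜🟦🟩🟩❓❓❓
⬜🟫🟫⬜🟩🟩🟫🟦❓❓❓
⬛🟩🟩🟦⬜⬜⬜❓❓❓❓
🟩🟩🟫🟩⬜⬛🟩❓❓❓❓
❓❓❓❓❓❓❓❓❓❓❓

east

❓❓❓❓❓❓❓❓❓❓❓
❓❓❓❓❓❓❓❓❓❓❓
❓⬛⬜🟩🟫🟦❓❓❓❓❓
🟫🟫🟩🟩🟩⬜🟩🟩❓❓❓
🟫⬜🟩⬜🟩⬜🟦🟫❓❓❓
⬜🟫🟩🟩🟫🔴🟫🟫❓❓❓
⬜🟫🟦⬜🟦🟩🟩⬜❓❓❓
🟫🟫⬜🟩🟩🟫🟦🟫❓❓❓
🟩🟩🟦⬜⬜⬜❓❓❓❓❓
🟩🟫🟩⬜⬛🟩❓❓❓❓❓
❓❓❓❓❓❓❓❓❓❓❓

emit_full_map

❓❓⬛⬜🟩🟫🟦❓❓
🟫🟫🟫🟩🟩🟩⬜🟩🟩
⬜🟫⬜🟩⬜🟩⬜🟦🟫
🟦⬜🟫🟩🟩🟫🔴🟫🟫
⬜⬜🟫🟦⬜🟦🟩🟩⬜
⬜🟫🟫⬜🟩🟩🟫🟦🟫
⬛🟩🟩🟦⬜⬜⬜❓❓
🟩🟩🟫🟩⬜⬛🟩❓❓

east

❓❓❓❓❓❓❓❓❓❓❓
❓❓❓❓❓❓❓❓❓❓❓
⬛⬜🟩🟫🟦❓❓❓❓❓❓
🟫🟩🟩🟩⬜🟩🟩🟦❓❓❓
⬜🟩⬜🟩⬜🟦🟫🟫❓❓❓
🟫🟩🟩🟫⬜🔴🟫🟫❓❓❓
🟫🟦⬜🟦🟩🟩⬜🟩❓❓❓
🟫⬜🟩🟩🟫🟦🟫🟫❓❓❓
🟩🟦⬜⬜⬜❓❓❓❓❓❓
🟫🟩⬜⬛🟩❓❓❓❓❓❓
❓❓❓❓❓❓❓❓❓❓❓

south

❓❓❓❓❓❓❓❓❓❓❓
⬛⬜🟩🟫🟦❓❓❓❓❓❓
🟫🟩🟩🟩⬜🟩🟩🟦❓❓❓
⬜🟩⬜🟩⬜🟦🟫🟫❓❓❓
🟫🟩🟩🟫⬜🟫🟫🟫❓❓❓
🟫🟦⬜🟦🟩🔴⬜🟩❓❓❓
🟫⬜🟩🟩🟫🟦🟫🟫❓❓❓
🟩🟦⬜⬜⬜🟩🟫🟫❓❓❓
🟫🟩⬜⬛🟩❓❓❓❓❓❓
❓❓❓❓❓❓❓❓❓❓❓
⬛⬛⬛⬛⬛⬛⬛⬛⬛⬛⬛

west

❓❓❓❓❓❓❓❓❓❓❓
❓⬛⬜🟩🟫🟦❓❓❓❓❓
🟫🟫🟩🟩🟩⬜🟩🟩🟦❓❓
🟫⬜🟩⬜🟩⬜🟦🟫🟫❓❓
⬜🟫🟩🟩🟫⬜🟫🟫🟫❓❓
⬜🟫🟦⬜🟦🔴🟩⬜🟩❓❓
🟫🟫⬜🟩🟩🟫🟦🟫🟫❓❓
🟩🟩🟦⬜⬜⬜🟩🟫🟫❓❓
🟩🟫🟩⬜⬛🟩❓❓❓❓❓
❓❓❓❓❓❓❓❓❓❓❓
⬛⬛⬛⬛⬛⬛⬛⬛⬛⬛⬛

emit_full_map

❓❓⬛⬜🟩🟫🟦❓❓❓
🟫🟫🟫🟩🟩🟩⬜🟩🟩🟦
⬜🟫⬜🟩⬜🟩⬜🟦🟫🟫
🟦⬜🟫🟩🟩🟫⬜🟫🟫🟫
⬜⬜🟫🟦⬜🟦🔴🟩⬜🟩
⬜🟫🟫⬜🟩🟩🟫🟦🟫🟫
⬛🟩🟩🟦⬜⬜⬜🟩🟫🟫
🟩🟩🟫🟩⬜⬛🟩❓❓❓


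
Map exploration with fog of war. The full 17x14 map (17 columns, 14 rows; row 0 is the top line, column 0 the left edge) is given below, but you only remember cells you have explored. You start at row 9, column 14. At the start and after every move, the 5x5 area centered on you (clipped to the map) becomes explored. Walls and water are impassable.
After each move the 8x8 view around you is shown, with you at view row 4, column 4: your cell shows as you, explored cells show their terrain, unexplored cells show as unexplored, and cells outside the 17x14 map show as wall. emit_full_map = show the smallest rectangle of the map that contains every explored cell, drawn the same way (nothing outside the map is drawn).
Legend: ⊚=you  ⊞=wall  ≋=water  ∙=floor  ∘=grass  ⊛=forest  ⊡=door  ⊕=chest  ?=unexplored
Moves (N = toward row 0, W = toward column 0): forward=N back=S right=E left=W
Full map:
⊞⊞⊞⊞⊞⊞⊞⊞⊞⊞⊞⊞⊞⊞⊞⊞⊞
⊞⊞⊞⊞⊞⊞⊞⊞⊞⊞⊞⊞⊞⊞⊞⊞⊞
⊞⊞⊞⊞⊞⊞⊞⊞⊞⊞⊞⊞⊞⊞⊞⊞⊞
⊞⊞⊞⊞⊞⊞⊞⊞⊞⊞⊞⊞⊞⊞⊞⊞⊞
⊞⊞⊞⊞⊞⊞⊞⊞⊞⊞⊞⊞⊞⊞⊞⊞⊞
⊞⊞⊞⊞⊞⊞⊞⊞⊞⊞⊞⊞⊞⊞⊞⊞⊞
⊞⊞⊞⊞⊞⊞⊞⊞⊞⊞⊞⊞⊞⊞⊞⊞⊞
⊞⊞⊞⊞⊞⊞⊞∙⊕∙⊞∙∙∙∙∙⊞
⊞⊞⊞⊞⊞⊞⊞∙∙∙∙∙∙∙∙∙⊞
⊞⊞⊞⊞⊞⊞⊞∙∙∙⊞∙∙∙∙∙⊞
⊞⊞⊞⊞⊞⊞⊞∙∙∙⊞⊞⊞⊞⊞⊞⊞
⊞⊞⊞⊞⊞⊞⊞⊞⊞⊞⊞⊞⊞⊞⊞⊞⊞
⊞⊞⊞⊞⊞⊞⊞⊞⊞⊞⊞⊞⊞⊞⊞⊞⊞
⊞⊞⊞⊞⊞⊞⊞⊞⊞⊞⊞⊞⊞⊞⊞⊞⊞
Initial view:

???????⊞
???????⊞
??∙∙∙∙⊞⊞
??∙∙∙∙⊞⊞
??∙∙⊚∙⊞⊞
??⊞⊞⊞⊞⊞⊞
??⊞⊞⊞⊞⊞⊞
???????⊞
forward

???????⊞
???????⊞
??⊞⊞⊞⊞⊞⊞
??∙∙∙∙⊞⊞
??∙∙⊚∙⊞⊞
??∙∙∙∙⊞⊞
??⊞⊞⊞⊞⊞⊞
??⊞⊞⊞⊞⊞⊞

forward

???????⊞
???????⊞
??⊞⊞⊞⊞⊞⊞
??⊞⊞⊞⊞⊞⊞
??∙∙⊚∙⊞⊞
??∙∙∙∙⊞⊞
??∙∙∙∙⊞⊞
??⊞⊞⊞⊞⊞⊞

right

??????⊞⊞
??????⊞⊞
?⊞⊞⊞⊞⊞⊞⊞
?⊞⊞⊞⊞⊞⊞⊞
?∙∙∙⊚⊞⊞⊞
?∙∙∙∙⊞⊞⊞
?∙∙∙∙⊞⊞⊞
?⊞⊞⊞⊞⊞⊞⊞

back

??????⊞⊞
?⊞⊞⊞⊞⊞⊞⊞
?⊞⊞⊞⊞⊞⊞⊞
?∙∙∙∙⊞⊞⊞
?∙∙∙⊚⊞⊞⊞
?∙∙∙∙⊞⊞⊞
?⊞⊞⊞⊞⊞⊞⊞
?⊞⊞⊞⊞⊞⊞⊞

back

?⊞⊞⊞⊞⊞⊞⊞
?⊞⊞⊞⊞⊞⊞⊞
?∙∙∙∙⊞⊞⊞
?∙∙∙∙⊞⊞⊞
?∙∙∙⊚⊞⊞⊞
?⊞⊞⊞⊞⊞⊞⊞
?⊞⊞⊞⊞⊞⊞⊞
??????⊞⊞

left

??⊞⊞⊞⊞⊞⊞
??⊞⊞⊞⊞⊞⊞
??∙∙∙∙⊞⊞
??∙∙∙∙⊞⊞
??∙∙⊚∙⊞⊞
??⊞⊞⊞⊞⊞⊞
??⊞⊞⊞⊞⊞⊞
???????⊞

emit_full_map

⊞⊞⊞⊞⊞
⊞⊞⊞⊞⊞
∙∙∙∙⊞
∙∙∙∙⊞
∙∙⊚∙⊞
⊞⊞⊞⊞⊞
⊞⊞⊞⊞⊞

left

???⊞⊞⊞⊞⊞
???⊞⊞⊞⊞⊞
??∙∙∙∙∙⊞
??∙∙∙∙∙⊞
??∙∙⊚∙∙⊞
??⊞⊞⊞⊞⊞⊞
??⊞⊞⊞⊞⊞⊞
????????

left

????⊞⊞⊞⊞
????⊞⊞⊞⊞
??⊞∙∙∙∙∙
??∙∙∙∙∙∙
??⊞∙⊚∙∙∙
??⊞⊞⊞⊞⊞⊞
??⊞⊞⊞⊞⊞⊞
????????

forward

????????
????⊞⊞⊞⊞
??⊞⊞⊞⊞⊞⊞
??⊞∙∙∙∙∙
??∙∙⊚∙∙∙
??⊞∙∙∙∙∙
??⊞⊞⊞⊞⊞⊞
??⊞⊞⊞⊞⊞⊞

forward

????????
????????
??⊞⊞⊞⊞⊞⊞
??⊞⊞⊞⊞⊞⊞
??⊞∙⊚∙∙∙
??∙∙∙∙∙∙
??⊞∙∙∙∙∙
??⊞⊞⊞⊞⊞⊞

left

????????
????????
??⊞⊞⊞⊞⊞⊞
??⊞⊞⊞⊞⊞⊞
??∙⊞⊚∙∙∙
??∙∙∙∙∙∙
??∙⊞∙∙∙∙
???⊞⊞⊞⊞⊞

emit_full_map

⊞⊞⊞⊞⊞⊞⊞⊞
⊞⊞⊞⊞⊞⊞⊞⊞
∙⊞⊚∙∙∙∙⊞
∙∙∙∙∙∙∙⊞
∙⊞∙∙∙∙∙⊞
?⊞⊞⊞⊞⊞⊞⊞
?⊞⊞⊞⊞⊞⊞⊞

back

????????
??⊞⊞⊞⊞⊞⊞
??⊞⊞⊞⊞⊞⊞
??∙⊞∙∙∙∙
??∙∙⊚∙∙∙
??∙⊞∙∙∙∙
??∙⊞⊞⊞⊞⊞
???⊞⊞⊞⊞⊞

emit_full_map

⊞⊞⊞⊞⊞⊞⊞⊞
⊞⊞⊞⊞⊞⊞⊞⊞
∙⊞∙∙∙∙∙⊞
∙∙⊚∙∙∙∙⊞
∙⊞∙∙∙∙∙⊞
∙⊞⊞⊞⊞⊞⊞⊞
?⊞⊞⊞⊞⊞⊞⊞


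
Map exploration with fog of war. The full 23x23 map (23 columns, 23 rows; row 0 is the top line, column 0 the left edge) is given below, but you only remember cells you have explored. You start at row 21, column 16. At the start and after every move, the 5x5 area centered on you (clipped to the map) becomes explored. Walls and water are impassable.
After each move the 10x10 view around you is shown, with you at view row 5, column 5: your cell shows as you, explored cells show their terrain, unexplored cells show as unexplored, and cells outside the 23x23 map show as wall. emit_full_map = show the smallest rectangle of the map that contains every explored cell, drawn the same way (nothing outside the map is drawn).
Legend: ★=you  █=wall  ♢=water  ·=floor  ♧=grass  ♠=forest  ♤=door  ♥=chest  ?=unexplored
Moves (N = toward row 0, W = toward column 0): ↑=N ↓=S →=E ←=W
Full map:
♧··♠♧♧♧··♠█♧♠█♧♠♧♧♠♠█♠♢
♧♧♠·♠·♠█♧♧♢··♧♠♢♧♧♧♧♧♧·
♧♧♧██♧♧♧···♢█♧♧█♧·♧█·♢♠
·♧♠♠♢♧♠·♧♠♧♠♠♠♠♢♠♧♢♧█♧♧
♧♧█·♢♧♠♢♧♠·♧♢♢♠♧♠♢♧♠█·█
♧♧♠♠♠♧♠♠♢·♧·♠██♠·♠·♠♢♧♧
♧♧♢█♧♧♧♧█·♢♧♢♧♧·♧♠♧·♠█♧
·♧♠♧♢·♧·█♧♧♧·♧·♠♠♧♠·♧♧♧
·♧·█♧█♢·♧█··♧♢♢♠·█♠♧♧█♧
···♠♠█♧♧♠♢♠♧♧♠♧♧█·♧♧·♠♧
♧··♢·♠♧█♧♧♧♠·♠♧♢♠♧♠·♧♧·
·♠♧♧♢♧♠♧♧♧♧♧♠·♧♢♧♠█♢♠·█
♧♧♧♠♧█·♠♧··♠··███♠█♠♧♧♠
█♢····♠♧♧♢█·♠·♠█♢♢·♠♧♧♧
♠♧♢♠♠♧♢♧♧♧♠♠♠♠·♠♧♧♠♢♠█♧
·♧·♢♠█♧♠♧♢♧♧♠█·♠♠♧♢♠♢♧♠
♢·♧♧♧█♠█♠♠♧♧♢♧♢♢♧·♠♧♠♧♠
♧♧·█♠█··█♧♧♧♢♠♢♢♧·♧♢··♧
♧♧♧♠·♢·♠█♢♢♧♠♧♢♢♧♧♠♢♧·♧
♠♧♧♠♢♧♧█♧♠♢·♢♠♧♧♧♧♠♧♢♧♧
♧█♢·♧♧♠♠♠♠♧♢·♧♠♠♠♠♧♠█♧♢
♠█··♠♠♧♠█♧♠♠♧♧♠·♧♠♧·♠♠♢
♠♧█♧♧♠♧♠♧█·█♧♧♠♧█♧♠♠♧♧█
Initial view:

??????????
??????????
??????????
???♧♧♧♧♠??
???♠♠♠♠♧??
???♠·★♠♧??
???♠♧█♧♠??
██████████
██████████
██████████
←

??????????
??????????
??????????
???♠♧♧♧♧♠?
???♧♠♠♠♠♧?
???♧♠★♧♠♧?
???♧♠♧█♧♠?
██████████
██████████
██████████

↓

??????????
??????????
???♠♧♧♧♧♠?
???♧♠♠♠♠♧?
???♧♠·♧♠♧?
???♧♠★█♧♠?
██████████
██████████
██████████
██████████

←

??????????
??????????
????♠♧♧♧♧♠
???·♧♠♠♠♠♧
???♧♧♠·♧♠♧
???♧♧★♧█♧♠
██████████
██████████
██████████
██████████

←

??????????
??????????
?????♠♧♧♧♧
???♢·♧♠♠♠♠
???♠♧♧♠·♧♠
???█♧★♠♧█♧
██████████
██████████
██████████
██████████

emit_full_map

??♠♧♧♧♧♠
♢·♧♠♠♠♠♧
♠♧♧♠·♧♠♧
█♧★♠♧█♧♠

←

??????????
??????????
??????♠♧♧♧
???♧♢·♧♠♠♠
???♠♠♧♧♠·♧
???·█★♧♠♧█
██████████
██████████
██████████
██████████

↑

??????????
??????????
??????????
???♢·♢♠♧♧♧
???♧♢·♧♠♠♠
???♠♠★♧♠·♧
???·█♧♧♠♧█
██████████
██████████
██████████

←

??????????
??????????
??????????
???♠♢·♢♠♧♧
???♠♧♢·♧♠♠
???♧♠★♧♧♠·
???█·█♧♧♠♧
██████████
██████████
██████████

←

??????????
??????????
??????????
???♧♠♢·♢♠♧
???♠♠♧♢·♧♠
???█♧★♠♧♧♠
???♧█·█♧♧♠
██████████
██████████
██████████

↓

??????????
??????????
???♧♠♢·♢♠♧
???♠♠♧♢·♧♠
???█♧♠♠♧♧♠
???♧█★█♧♧♠
██████████
██████████
██████████
██████████

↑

??????????
??????????
??????????
???♧♠♢·♢♠♧
???♠♠♧♢·♧♠
???█♧★♠♧♧♠
???♧█·█♧♧♠
██████████
██████████
██████████

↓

??????????
??????????
???♧♠♢·♢♠♧
???♠♠♧♢·♧♠
???█♧♠♠♧♧♠
???♧█★█♧♧♠
██████████
██████████
██████████
██████████


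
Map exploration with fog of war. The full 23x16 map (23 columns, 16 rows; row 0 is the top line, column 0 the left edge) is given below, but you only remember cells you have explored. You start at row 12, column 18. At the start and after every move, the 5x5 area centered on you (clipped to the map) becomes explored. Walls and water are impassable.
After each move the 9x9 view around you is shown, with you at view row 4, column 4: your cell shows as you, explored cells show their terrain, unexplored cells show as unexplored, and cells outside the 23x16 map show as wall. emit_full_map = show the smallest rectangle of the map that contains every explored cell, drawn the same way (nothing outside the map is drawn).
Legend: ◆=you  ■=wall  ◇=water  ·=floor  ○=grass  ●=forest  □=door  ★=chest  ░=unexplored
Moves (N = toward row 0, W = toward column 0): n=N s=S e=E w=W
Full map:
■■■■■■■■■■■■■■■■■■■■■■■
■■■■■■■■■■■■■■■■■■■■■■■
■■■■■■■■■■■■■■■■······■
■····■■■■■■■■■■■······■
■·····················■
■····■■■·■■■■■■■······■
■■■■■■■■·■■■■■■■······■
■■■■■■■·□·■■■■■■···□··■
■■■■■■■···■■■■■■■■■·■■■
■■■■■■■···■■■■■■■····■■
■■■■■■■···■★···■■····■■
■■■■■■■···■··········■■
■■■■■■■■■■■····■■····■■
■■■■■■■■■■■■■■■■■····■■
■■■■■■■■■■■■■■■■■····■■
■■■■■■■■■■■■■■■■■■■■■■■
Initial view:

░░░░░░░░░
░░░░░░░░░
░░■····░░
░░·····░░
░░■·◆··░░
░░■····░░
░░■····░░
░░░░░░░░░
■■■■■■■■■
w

░░░░░░░░░
░░░░░░░░░
░░■■····░
░░······░
░░■■◆···░
░░■■····░
░░■■····░
░░░░░░░░░
■■■■■■■■■

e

░░░░░░░░░
░░░░░░░░░
░■■····░░
░······░░
░■■·◆··░░
░■■····░░
░■■····░░
░░░░░░░░░
■■■■■■■■■

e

░░░░░░░░■
░░░░░░░░■
■■····■░■
······■░■
■■··◆·■░■
■■····■░■
■■····■░■
░░░░░░░░■
■■■■■■■■■

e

░░░░░░░■■
░░░░░░░■■
■····■■■■
·····■■■■
■···◆■■■■
■····■■■■
■····■■■■
░░░░░░░■■
■■■■■■■■■

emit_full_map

■■····■■
······■■
■■···◆■■
■■····■■
■■····■■

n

░░░░░░░■■
░░░░░░░■■
░░···■■■■
■····■■■■
····◆■■■■
■····■■■■
■····■■■■
■····■■■■
░░░░░░░■■

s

░░░░░░░■■
░░···■■■■
■····■■■■
·····■■■■
■···◆■■■■
■····■■■■
■····■■■■
░░░░░░░■■
■■■■■■■■■

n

░░░░░░░■■
░░░░░░░■■
░░···■■■■
■····■■■■
····◆■■■■
■····■■■■
■····■■■■
■····■■■■
░░░░░░░■■

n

░░░░░░░■■
░░░░░░░■■
░░■·■■■■■
░░···■■■■
■···◆■■■■
·····■■■■
■····■■■■
■····■■■■
■····■■■■

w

░░░░░░░░■
░░░░░░░░■
░░■■·■■■■
░░····■■■
■■··◆·■■■
······■■■
■■····■■■
■■····■■■
■■····■■■

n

░░░░░░░░■
░░░░░░░░■
░░··□··░■
░░■■·■■■■
░░··◆·■■■
■■····■■■
······■■■
■■····■■■
■■····■■■

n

░░░░░░░░■
░░░░░░░░■
░░·····░■
░░··□··░■
░░■■◆■■■■
░░····■■■
■■····■■■
······■■■
■■····■■■

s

░░░░░░░░■
░░·····░■
░░··□··░■
░░■■·■■■■
░░··◆·■■■
■■····■■■
······■■■
■■····■■■
■■····■■■

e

░░░░░░░■■
░·····░■■
░··□··■■■
░■■·■■■■■
░···◆■■■■
■····■■■■
·····■■■■
■····■■■■
■····■■■■

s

░·····░■■
░··□··■■■
░■■·■■■■■
░····■■■■
■···◆■■■■
·····■■■■
■····■■■■
■····■■■■
■····■■■■

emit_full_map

░░·····░
░░··□··■
░░■■·■■■
░░····■■
■■···◆■■
······■■
■■····■■
■■····■■
■■····■■

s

░··□··■■■
░■■·■■■■■
░····■■■■
■····■■■■
····◆■■■■
■····■■■■
■····■■■■
■····■■■■
░░░░░░░■■

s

░■■·■■■■■
░····■■■■
■····■■■■
·····■■■■
■···◆■■■■
■····■■■■
■····■■■■
░░░░░░░■■
■■■■■■■■■

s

░····■■■■
■····■■■■
·····■■■■
■····■■■■
■···◆■■■■
■····■■■■
░░■■■■■■■
■■■■■■■■■
■■■■■■■■■

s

■····■■■■
·····■■■■
■····■■■■
■····■■■■
■···◆■■■■
░░■■■■■■■
■■■■■■■■■
■■■■■■■■■
■■■■■■■■■

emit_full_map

░░·····░
░░··□··■
░░■■·■■■
░░····■■
■■····■■
······■■
■■····■■
■■····■■
■■···◆■■
░░░■■■■■

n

░····■■■■
■····■■■■
·····■■■■
■····■■■■
■···◆■■■■
■····■■■■
░░■■■■■■■
■■■■■■■■■
■■■■■■■■■

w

░░····■■■
■■····■■■
······■■■
■■····■■■
■■··◆·■■■
■■····■■■
░░■■■■■■■
■■■■■■■■■
■■■■■■■■■

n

░░■■·■■■■
░░····■■■
■■····■■■
······■■■
■■··◆·■■■
■■····■■■
■■····■■■
░░■■■■■■■
■■■■■■■■■

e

░■■·■■■■■
░····■■■■
■····■■■■
·····■■■■
■···◆■■■■
■····■■■■
■····■■■■
░■■■■■■■■
■■■■■■■■■

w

░░■■·■■■■
░░····■■■
■■····■■■
······■■■
■■··◆·■■■
■■····■■■
■■····■■■
░░■■■■■■■
■■■■■■■■■

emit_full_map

░░·····░
░░··□··■
░░■■·■■■
░░····■■
■■····■■
······■■
■■··◆·■■
■■····■■
■■····■■
░░■■■■■■

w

░░░■■·■■■
░░░····■■
░■■····■■
░······■■
░■■·◆··■■
░■■····■■
░■■····■■
░░░■■■■■■
■■■■■■■■■
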